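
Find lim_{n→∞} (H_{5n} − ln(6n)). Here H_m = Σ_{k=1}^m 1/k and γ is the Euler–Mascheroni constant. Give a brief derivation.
lim = ln(5/6) + γ

By Euler-Maclaurin, H_m = ln m + γ + O(1/m). So
  H_{5n} − ln(6n) = ln(5n) + γ − ln(6n) + O(1/n)
                       = ln(5/6) + γ + O(1/n).
Hence the limit is ln(5/6) + γ.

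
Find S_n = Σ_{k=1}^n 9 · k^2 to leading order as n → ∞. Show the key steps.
S_n ~ 3 · n^3

By integral comparison (Euler-Maclaurin), Σ_{k=1}^n 9 · k^2 = 9 · ∫_0^n x^2 dx + O(n^2) = 9 · n^3/3 = 3 · n^3 + O(n^2). (Equivalently, Faulhaber's formula gives the same leading term.)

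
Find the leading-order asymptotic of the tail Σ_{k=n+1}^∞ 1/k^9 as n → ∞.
Σ_{k>n} 1/k^9 ~ 1/(8 · n^8)

Compare to the integral: ∫_{n}^∞ x^(−9) dx = [−x^(−8)/8]_{n}^∞ = 1/((9−1)·n^8). Euler-Maclaurin then gives
  Σ_{k>n} 1/k^9 = ∫_{n}^∞ dx/x^9 − 1/(2·n^9) + O(1/n^10).
(Equivalently this is ζ(9) − Σ_{k≤n} 1/k^9.)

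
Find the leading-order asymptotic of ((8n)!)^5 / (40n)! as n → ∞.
((8n)!)^5/(40n)! ~ ((2π·8n)^(4/2) / sqrt(5)) · 5^(−5·8n)  →  0

Write N = 8n. Stirling: N! ~ sqrt(2π N)(N/e)^N and (5N)! ~ sqrt(2π·5N)·(5N/e)^(5N).
  (N!)^5/(5N)! ~ (2π N)^(5/2) (N/e)^(5N) / [sqrt(2π·5N) (5N/e)^(5N)]
     = (2π N)^(5/2) / sqrt(2π·5N) · (N/(5N))^(5N)
     = (2π N)^((5−1)/2) / sqrt(5) · 5^(−5N).
Since 5^5 > 1, the factor 5^(−5N) decays exponentially, so the ratio → 0. Substituting N = 8n gives the stated form.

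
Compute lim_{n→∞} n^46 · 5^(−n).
lim = 0

Exponentials with base > 1 dominate every fixed polynomial: for any fixed c, n^c / 5^n → 0 as n → ∞ (e.g. by the ratio test, or by writing 5^n = e^(n ln 5) and noting e^(n ln 5) / n^c → ∞). Hence n^46 · 5^(−n) = n^46 / 5^n → 0.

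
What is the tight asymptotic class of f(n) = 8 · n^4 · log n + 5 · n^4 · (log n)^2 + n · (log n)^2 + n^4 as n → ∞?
f(n) ∈ Θ(n^4 · (log n)^2)

Compare the terms by growth order. For large n, n^a · (log n)^b dominates n^a' · (log n)^b' iff a > a', or (a = a' and b > b'). Ranking the 4 terms shows the dominant one is 5 · n^4 · (log n)^2. Hence f(n) ∈ Θ(n^4 · (log n)^2).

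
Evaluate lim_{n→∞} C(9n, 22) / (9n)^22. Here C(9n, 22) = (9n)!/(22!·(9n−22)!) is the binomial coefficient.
lim = 1/22! = 1/1124000727777607680000

With N = 9n → ∞: C(N, 22) / N^22 = [N(N−1)…(N−21)] / (22! · N^22) = (1/22!) · 1 · (1 − 1/(9n)) · … · (1 − 21/(9n)). Each factor → 1 as N → ∞, so the limit is 1/22! = 1/1124000727777607680000.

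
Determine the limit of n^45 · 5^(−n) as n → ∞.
lim = 0

Exponentials with base > 1 dominate every fixed polynomial: for any fixed c, n^c / 5^n → 0 as n → ∞ (e.g. by the ratio test, or by writing 5^n = e^(n ln 5) and noting e^(n ln 5) / n^c → ∞). Hence n^45 · 5^(−n) = n^45 / 5^n → 0.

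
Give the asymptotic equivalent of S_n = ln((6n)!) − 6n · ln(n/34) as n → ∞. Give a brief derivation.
S_n ~ 6n · (ln 204 − 1) + O(ln n)

Stirling: ln((6n)!) = 6n ln(6n) − 6n + O(ln n).
  S_n = 6n ln(6n) − 6n − 6n ln(n/34) + O(ln n)
      = 6n ln(6n) − 6n ln n + 6n ln 34 − 6n + O(ln n)
      = 6n ln 6 + 6n ln 34 − 6n + O(ln n)
      = 6n (ln 204 − 1) + O(ln n).
Numerically ln(204) − 1 ≈ 4.3181.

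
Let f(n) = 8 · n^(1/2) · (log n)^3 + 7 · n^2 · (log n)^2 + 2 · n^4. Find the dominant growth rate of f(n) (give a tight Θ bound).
f(n) ∈ Θ(n^4)

Compare the terms by growth order. For large n, n^a · (log n)^b dominates n^a' · (log n)^b' iff a > a', or (a = a' and b > b'). Ranking the 3 terms shows the dominant one is 2 · n^4. Hence f(n) ∈ Θ(n^4).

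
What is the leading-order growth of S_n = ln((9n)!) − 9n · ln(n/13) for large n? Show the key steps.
S_n ~ 9n · (ln 117 − 1) + O(ln n)

Stirling: ln((9n)!) = 9n ln(9n) − 9n + O(ln n).
  S_n = 9n ln(9n) − 9n − 9n ln(n/13) + O(ln n)
      = 9n ln(9n) − 9n ln n + 9n ln 13 − 9n + O(ln n)
      = 9n ln 9 + 9n ln 13 − 9n + O(ln n)
      = 9n (ln 117 − 1) + O(ln n).
Numerically ln(117) − 1 ≈ 3.7622.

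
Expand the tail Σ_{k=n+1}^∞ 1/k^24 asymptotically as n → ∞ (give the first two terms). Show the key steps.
Σ_{k>n} 1/k^24 = 1/(23 · n^23) − 1/(2 · n^24) + O(1/n^25)

Compare to the integral: ∫_{n}^∞ x^(−24) dx = [−x^(−23)/23]_{n}^∞ = 1/((24−1)·n^23). The Euler-Maclaurin correction adds −f(n)/2 = −1/(2·n^24). Euler-Maclaurin then gives
  Σ_{k>n} 1/k^24 = ∫_{n}^∞ dx/x^24 − 1/(2·n^24) + O(1/n^25).
(Equivalently this is ζ(24) − Σ_{k≤n} 1/k^24.)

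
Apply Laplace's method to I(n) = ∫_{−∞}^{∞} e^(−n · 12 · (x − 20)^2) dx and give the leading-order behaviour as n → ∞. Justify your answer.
I(n) = sqrt(π/(12n))

Here φ(x) = 12 · (x − 20)^2 has its unique minimum at x* = 20 with φ(x*) = 0 and φ''(x*) = 24. Laplace's method gives
  I(n) ~ e^(−n φ(x*)) · sqrt(2π / (n · φ''(x*))) = sqrt(2π / (24n)) = sqrt(π/(12n)).
This is exact: substituting u = (x − 20)·sqrt(12n) gives I(n) = (1/sqrt(12n)) ∫_{−∞}^{∞} e^(−u^2) du = sqrt(π/(12n)).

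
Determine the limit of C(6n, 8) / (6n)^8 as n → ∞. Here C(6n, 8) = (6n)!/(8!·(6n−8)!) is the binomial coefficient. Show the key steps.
lim = 1/8! = 1/40320

With N = 6n → ∞: C(N, 8) / N^8 = [N(N−1)…(N−7)] / (8! · N^8) = (1/8!) · 1 · (1 − 1/(6n)) · … · (1 − 7/(6n)). Each factor → 1 as N → ∞, so the limit is 1/8! = 1/40320.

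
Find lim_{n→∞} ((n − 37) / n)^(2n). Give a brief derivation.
lim = e^(−74)

Rewrite as (1 − 37/n)^(2n). By the standard limit (1 + x/n)^n → e^x, we have (1 − 37/n)^n → e^(−37), and raising to the 2nd power gives e^(−74).
More precisely, ln[(1 − 37/n)^(2n)] = 2n · ln(1 − 37/n) = 2n · (-37/n + O(1/n^2)) = -74 + O(1/n) → -74.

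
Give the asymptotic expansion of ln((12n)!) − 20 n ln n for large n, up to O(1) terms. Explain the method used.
ln((12n)!) − 20 n ln n = −8 n ln n + 12(ln 12 − 1) n + (1/2) ln(2π·12n) + O(1/n)

Stirling: ln((12n)!) = 12n ln(12n) − 12n + (1/2) ln(2π·12n) + O(1/n).
Expand 12n ln(12n) = 12n (ln n + ln 12) = 12n ln n + 12n ln 12.
Subtract 20n ln n: leading term is (12 − 20) n ln n = −8 n ln n. The next term is 12n ln 12 − 12n = 12(ln 12 − 1) n. Then the (1/2) ln(2π·12n) correction.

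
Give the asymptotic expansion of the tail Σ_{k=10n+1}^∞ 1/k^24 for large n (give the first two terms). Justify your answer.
Σ_{k>10n} 1/k^24 = 1/(23 · (10n)^23) − 1/(2 · (10n)^24) + O(1/(10n)^25)

Compare to the integral: ∫_{10n}^∞ x^(−24) dx = [−x^(−23)/23]_{10n}^∞ = 1/((24−1)·(10n)^23). The Euler-Maclaurin correction adds −f(10n)/2 = −1/(2·(10n)^24). Euler-Maclaurin then gives
  Σ_{k>10n} 1/k^24 = ∫_{10n}^∞ dx/x^24 − 1/(2·(10n)^24) + O(1/(10n)^25).
(Equivalently this is ζ(24) − Σ_{k≤10n} 1/k^24.)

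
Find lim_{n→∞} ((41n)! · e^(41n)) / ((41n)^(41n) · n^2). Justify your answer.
lim = 0

Stirling: (41n)! ~ sqrt(2π·41n) · (41n/e)^(41n). Hence
  (41n)! · e^(41n) / (41n)^(41n) ~ sqrt(2π·41n).
Dividing by n^2: sqrt(2π·41n) / n^2 = sqrt(2π·41) · n^((1−4)/2), so the expression behaves like sqrt(2π·41) · n^((1−4)/2) → 0.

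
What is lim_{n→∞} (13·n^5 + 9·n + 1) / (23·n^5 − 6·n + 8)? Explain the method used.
lim = 13/23

For large n the leading n^5 terms dominate both numerator and denominator. Dividing top and bottom by n^5, every other term tends to 0, leaving 13/23.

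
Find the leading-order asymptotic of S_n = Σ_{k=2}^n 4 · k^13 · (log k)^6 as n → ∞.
S_n ~ 2 · n^14 · (log n)^6 / 7

By integral comparison, S_n = ∫_1^n 4 · x^13 · (log x)^6 dx + O(n^13 · (log n)^6). For the integral, the leading term of ∫_1^n x^13 (log x)^6 dx is n^14/14 · (log n)^6 (by repeated integration by parts; each step lowers the log-exponent and produces a relatively O(1/log n) correction). Hence S_n ~ 2 · n^14 · (log n)^6 / 7.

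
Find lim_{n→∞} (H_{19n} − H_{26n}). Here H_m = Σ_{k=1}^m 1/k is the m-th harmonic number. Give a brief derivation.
lim = ln(19/26)

Euler-Maclaurin gives H_m = ln m + γ + 1/(2m) + O(1/m^2). The γ and O(1/m) terms cancel in the difference:
  H_{19n} − H_{26n} = ln(19n) − ln(26n) + O(1/n) = ln(19/26) + O(1/n).
Hence the limit is ln(19/26).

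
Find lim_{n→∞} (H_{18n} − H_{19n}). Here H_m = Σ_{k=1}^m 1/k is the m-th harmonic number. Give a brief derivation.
lim = ln(18/19)

Euler-Maclaurin gives H_m = ln m + γ + 1/(2m) + O(1/m^2). The γ and O(1/m) terms cancel in the difference:
  H_{18n} − H_{19n} = ln(18n) − ln(19n) + O(1/n) = ln(18/19) + O(1/n).
Hence the limit is ln(18/19).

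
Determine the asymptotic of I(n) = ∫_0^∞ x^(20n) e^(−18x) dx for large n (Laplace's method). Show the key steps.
I(n) ~ (sqrt(2π·20n) / 18) · (20n/(18e))^(20n)

Write the integrand as exp(20n ln x − 18x) and set f(x) = 20n ln x − 18x. Then f'(x) = 20n/x − 18 = 0 at x* = 20n/18, and f''(x*) = −20n/x*^2 = −18^2/(20n). Laplace's method (interior maximum) gives
  I(n) ~ e^(f(x*)) · sqrt(2π / |f''(x*)|)
        = exp(20n ln(20n/18) − 20n) · sqrt(2π · 20n / 18^2)
        = (20n/18)^(20n) e^(−20n) · sqrt(2π·20n) / 18
        = (sqrt(2π·20n) / 18) · (20n/(18e))^(20n).
This matches Γ(20n+1)/18^(20n+1) with Stirling applied to Γ.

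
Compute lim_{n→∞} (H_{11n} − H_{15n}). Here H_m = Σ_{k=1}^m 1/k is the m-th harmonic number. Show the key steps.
lim = ln(11/15)

Euler-Maclaurin gives H_m = ln m + γ + 1/(2m) + O(1/m^2). The γ and O(1/m) terms cancel in the difference:
  H_{11n} − H_{15n} = ln(11n) − ln(15n) + O(1/n) = ln(11/15) + O(1/n).
Hence the limit is ln(11/15).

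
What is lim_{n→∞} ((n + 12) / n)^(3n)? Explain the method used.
lim = e^36

Rewrite as (1 + 12/n)^(3n). By the standard limit (1 + x/n)^n → e^x, we have (1 + 12/n)^n → e^12, and raising to the 3rd power gives e^36.
More precisely, ln[(1 + 12/n)^(3n)] = 3n · ln(1 + 12/n) = 3n · (12/n + O(1/n^2)) = 36 + O(1/n) → 36.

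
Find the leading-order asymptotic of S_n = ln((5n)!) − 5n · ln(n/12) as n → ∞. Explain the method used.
S_n ~ 5n · (ln 60 − 1) + O(ln n)

Stirling: ln((5n)!) = 5n ln(5n) − 5n + O(ln n).
  S_n = 5n ln(5n) − 5n − 5n ln(n/12) + O(ln n)
      = 5n ln(5n) − 5n ln n + 5n ln 12 − 5n + O(ln n)
      = 5n ln 5 + 5n ln 12 − 5n + O(ln n)
      = 5n (ln 60 − 1) + O(ln n).
Numerically ln(60) − 1 ≈ 3.0943.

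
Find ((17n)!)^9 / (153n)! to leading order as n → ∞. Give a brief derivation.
((17n)!)^9/(153n)! ~ ((2π·17n)^(8/2) / 3) · 9^(−9·17n)  →  0

Write N = 17n. Stirling: N! ~ sqrt(2π N)(N/e)^N and (9N)! ~ sqrt(2π·9N)·(9N/e)^(9N).
  (N!)^9/(9N)! ~ (2π N)^(9/2) (N/e)^(9N) / [sqrt(2π·9N) (9N/e)^(9N)]
     = (2π N)^(9/2) / sqrt(2π·9N) · (N/(9N))^(9N)
     = (2π N)^((9−1)/2) / 3 · 9^(−9N).
Since 9^9 > 1, the factor 9^(−9N) decays exponentially, so the ratio → 0. Substituting N = 17n gives the stated form.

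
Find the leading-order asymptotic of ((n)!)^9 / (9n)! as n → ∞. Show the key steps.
((n)!)^9/(9n)! ~ ((2π·n)^(8/2) / 3) · 9^(−9·n)  →  0

Write N = n. Stirling: N! ~ sqrt(2π N)(N/e)^N and (9N)! ~ sqrt(2π·9N)·(9N/e)^(9N).
  (N!)^9/(9N)! ~ (2π N)^(9/2) (N/e)^(9N) / [sqrt(2π·9N) (9N/e)^(9N)]
     = (2π N)^(9/2) / sqrt(2π·9N) · (N/(9N))^(9N)
     = (2π N)^((9−1)/2) / 3 · 9^(−9N).
Since 9^9 > 1, the factor 9^(−9N) decays exponentially, so the ratio → 0. Substituting N = n gives the stated form.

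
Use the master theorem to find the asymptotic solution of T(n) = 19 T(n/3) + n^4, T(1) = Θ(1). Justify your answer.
T(n) = Θ(n^4)

log_3 19 ≈ 2.680. f(n) = n^4 dominates n^(log_3 19) since 4 > 2.680, and the regularity condition a·f(n/b) = 19·(n/3)^4 = (19/81)·n^4 ≤ c·f(n) holds with c = 19/81 ≈ 0.235 < 1. So this is Case 3: T(n) = Θ(f(n)) = Θ(n^4).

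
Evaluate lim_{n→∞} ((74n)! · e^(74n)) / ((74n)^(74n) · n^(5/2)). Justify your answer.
lim = 0

Stirling: (74n)! ~ sqrt(2π·74n) · (74n/e)^(74n). Hence
  (74n)! · e^(74n) / (74n)^(74n) ~ sqrt(2π·74n).
Dividing by n^(5/2): sqrt(2π·74n) / n^(5/2) = sqrt(2π·74) · n^((1−5)/2), so the expression behaves like sqrt(2π·74) · n^((1−5)/2) → 0.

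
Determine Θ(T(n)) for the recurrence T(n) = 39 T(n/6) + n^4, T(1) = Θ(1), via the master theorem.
T(n) = Θ(n^4)

log_6 39 ≈ 2.045. f(n) = n^4 dominates n^(log_6 39) since 4 > 2.045, and the regularity condition a·f(n/b) = 39·(n/6)^4 = (39/1296)·n^4 ≤ c·f(n) holds with c = 39/1296 ≈ 0.0301 < 1. So this is Case 3: T(n) = Θ(f(n)) = Θ(n^4).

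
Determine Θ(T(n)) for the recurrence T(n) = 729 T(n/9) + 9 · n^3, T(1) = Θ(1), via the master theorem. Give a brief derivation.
T(n) = Θ(n^3 log n)

log_9 729 = 3, and f(n) = 9 · n^3 = Θ(n^(log_9 729)). This is Case 2 of the master theorem: T(n) = Θ(f(n) · log n) = Θ(n^3 log n).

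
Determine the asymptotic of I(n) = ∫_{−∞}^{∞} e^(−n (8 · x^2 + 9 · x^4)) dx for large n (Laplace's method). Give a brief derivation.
I(n) ~ sqrt(π/(8n))

φ(x) = 8 · x^2 + 9 · x^4 has its unique global minimum at x* = 0 (since φ'(x) = 16x + 36x^3 = 0 only at x = 0 for real x with both coefficients positive, and φ → ∞ as |x| → ∞). At x* = 0, φ(0) = 0 and φ''(0) = 16. Laplace's method then gives
  I(n) ~ sqrt(2π / (n · φ''(0))) · e^(−n φ(0)) = sqrt(2π / (16n)) = sqrt(π/(8n)).
The 9 · x^4 term contributes only at subleading order (an O(1/n) relative correction).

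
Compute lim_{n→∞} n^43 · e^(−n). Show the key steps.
lim = 0

Exponentials with base > 1 dominate every fixed polynomial: for any fixed c, n^c / e^n → 0 as n → ∞ (e.g. by the ratio test, or since e^n grows faster than any power of n). Hence n^43 · e^(−n) = n^43 / e^n → 0.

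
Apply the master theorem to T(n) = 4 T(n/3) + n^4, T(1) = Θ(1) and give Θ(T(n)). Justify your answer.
T(n) = Θ(n^4)

log_3 4 ≈ 1.262. f(n) = n^4 dominates n^(log_3 4) since 4 > 1.262, and the regularity condition a·f(n/b) = 4·(n/3)^4 = (4/81)·n^4 ≤ c·f(n) holds with c = 4/81 ≈ 0.0494 < 1. So this is Case 3: T(n) = Θ(f(n)) = Θ(n^4).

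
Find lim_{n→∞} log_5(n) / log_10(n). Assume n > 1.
lim = ln(10) / ln(5) = log_5(10)

Change of base: log_5(n) = ln n / ln 5 and log_10(n) = ln n / ln 10. The ratio is (ln n / ln 5) · (ln 10 / ln n) = ln 10 / ln 5, a constant independent of n. So the limit is ln 10 / ln 5 = log_5(10).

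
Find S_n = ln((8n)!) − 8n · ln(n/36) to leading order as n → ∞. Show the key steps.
S_n ~ 8n · (ln 288 − 1) + O(ln n)

Stirling: ln((8n)!) = 8n ln(8n) − 8n + O(ln n).
  S_n = 8n ln(8n) − 8n − 8n ln(n/36) + O(ln n)
      = 8n ln(8n) − 8n ln n + 8n ln 36 − 8n + O(ln n)
      = 8n ln 8 + 8n ln 36 − 8n + O(ln n)
      = 8n (ln 288 − 1) + O(ln n).
Numerically ln(288) − 1 ≈ 4.6630.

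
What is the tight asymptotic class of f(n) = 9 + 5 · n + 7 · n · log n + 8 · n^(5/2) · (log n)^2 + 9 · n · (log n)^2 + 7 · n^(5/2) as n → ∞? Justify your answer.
f(n) ∈ Θ(n^(5/2) · (log n)^2)

Compare the terms by growth order. For large n, n^a · (log n)^b dominates n^a' · (log n)^b' iff a > a', or (a = a' and b > b'). Ranking the 6 terms shows the dominant one is 8 · n^(5/2) · (log n)^2. Hence f(n) ∈ Θ(n^(5/2) · (log n)^2).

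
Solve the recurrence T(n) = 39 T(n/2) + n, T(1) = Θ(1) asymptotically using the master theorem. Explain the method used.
T(n) = Θ(n^(log_2 39))

Master theorem: compare f(n) = n to n^(log_2 39) where log_2 39 ≈ 5.285. Since 1 < log_2 39, we have f(n) = O(n^(log_2 39 − ε)) for some ε > 0 — Case 1. Hence T(n) = Θ(n^(log_2 39)).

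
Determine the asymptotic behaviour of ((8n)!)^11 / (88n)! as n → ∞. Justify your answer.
((8n)!)^11/(88n)! ~ ((2π·8n)^(10/2) / sqrt(11)) · 11^(−11·8n)  →  0

Write N = 8n. Stirling: N! ~ sqrt(2π N)(N/e)^N and (11N)! ~ sqrt(2π·11N)·(11N/e)^(11N).
  (N!)^11/(11N)! ~ (2π N)^(11/2) (N/e)^(11N) / [sqrt(2π·11N) (11N/e)^(11N)]
     = (2π N)^(11/2) / sqrt(2π·11N) · (N/(11N))^(11N)
     = (2π N)^((11−1)/2) / sqrt(11) · 11^(−11N).
Since 11^11 > 1, the factor 11^(−11N) decays exponentially, so the ratio → 0. Substituting N = 8n gives the stated form.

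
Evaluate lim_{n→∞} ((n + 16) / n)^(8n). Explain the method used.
lim = e^128

Rewrite as (1 + 16/n)^(8n). By the standard limit (1 + x/n)^n → e^x, we have (1 + 16/n)^n → e^16, and raising to the 8th power gives e^128.
More precisely, ln[(1 + 16/n)^(8n)] = 8n · ln(1 + 16/n) = 8n · (16/n + O(1/n^2)) = 128 + O(1/n) → 128.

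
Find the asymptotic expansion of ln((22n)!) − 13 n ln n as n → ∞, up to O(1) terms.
ln((22n)!) − 13 n ln n = 9 n ln n + 22(ln 22 − 1) n + (1/2) ln(2π·22n) + O(1/n)

Stirling: ln((22n)!) = 22n ln(22n) − 22n + (1/2) ln(2π·22n) + O(1/n).
Expand 22n ln(22n) = 22n (ln n + ln 22) = 22n ln n + 22n ln 22.
Subtract 13n ln n: leading term is (22 − 13) n ln n = 9 n ln n. The next term is 22n ln 22 − 22n = 22(ln 22 − 1) n. Then the (1/2) ln(2π·22n) correction.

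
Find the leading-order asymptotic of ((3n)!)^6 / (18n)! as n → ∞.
((3n)!)^6/(18n)! ~ ((2π·3n)^(5/2) / sqrt(6)) · 6^(−6·3n)  →  0

Write N = 3n. Stirling: N! ~ sqrt(2π N)(N/e)^N and (6N)! ~ sqrt(2π·6N)·(6N/e)^(6N).
  (N!)^6/(6N)! ~ (2π N)^(6/2) (N/e)^(6N) / [sqrt(2π·6N) (6N/e)^(6N)]
     = (2π N)^(6/2) / sqrt(2π·6N) · (N/(6N))^(6N)
     = (2π N)^((6−1)/2) / sqrt(6) · 6^(−6N).
Since 6^6 > 1, the factor 6^(−6N) decays exponentially, so the ratio → 0. Substituting N = 3n gives the stated form.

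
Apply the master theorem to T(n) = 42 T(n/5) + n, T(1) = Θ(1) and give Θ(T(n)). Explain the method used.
T(n) = Θ(n^(log_5 42))

Master theorem: compare f(n) = n to n^(log_5 42) where log_5 42 ≈ 2.322. Since 1 < log_5 42, we have f(n) = O(n^(log_5 42 − ε)) for some ε > 0 — Case 1. Hence T(n) = Θ(n^(log_5 42)).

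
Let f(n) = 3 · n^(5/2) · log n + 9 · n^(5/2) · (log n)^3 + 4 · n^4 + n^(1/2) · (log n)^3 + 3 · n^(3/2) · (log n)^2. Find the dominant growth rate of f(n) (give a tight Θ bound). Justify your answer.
f(n) ∈ Θ(n^4)

Compare the terms by growth order. For large n, n^a · (log n)^b dominates n^a' · (log n)^b' iff a > a', or (a = a' and b > b'). Ranking the 5 terms shows the dominant one is 4 · n^4. Hence f(n) ∈ Θ(n^4).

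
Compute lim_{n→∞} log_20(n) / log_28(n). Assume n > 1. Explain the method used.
lim = ln(28) / ln(20) = log_20(28)

Change of base: log_20(n) = ln n / ln 20 and log_28(n) = ln n / ln 28. The ratio is (ln n / ln 20) · (ln 28 / ln n) = ln 28 / ln 20, a constant independent of n. So the limit is ln 28 / ln 20 = log_20(28).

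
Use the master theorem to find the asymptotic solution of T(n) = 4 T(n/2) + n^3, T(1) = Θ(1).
T(n) = Θ(n^3)

log_2 4 ≈ 2.000. f(n) = n^3 dominates n^(log_2 4) since 3 > 2.000, and the regularity condition a·f(n/b) = 4·(n/2)^3 = (4/8)·n^3 ≤ c·f(n) holds with c = 4/8 ≈ 0.5 < 1. So this is Case 3: T(n) = Θ(f(n)) = Θ(n^3).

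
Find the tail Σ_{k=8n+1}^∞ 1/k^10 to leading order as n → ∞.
Σ_{k>8n} 1/k^10 ~ 1/(9 · (8n)^9)

Compare to the integral: ∫_{8n}^∞ x^(−10) dx = [−x^(−9)/9]_{8n}^∞ = 1/((10−1)·(8n)^9). Euler-Maclaurin then gives
  Σ_{k>8n} 1/k^10 = ∫_{8n}^∞ dx/x^10 − 1/(2·(8n)^10) + O(1/(8n)^11).
(Equivalently this is ζ(10) − Σ_{k≤8n} 1/k^10.)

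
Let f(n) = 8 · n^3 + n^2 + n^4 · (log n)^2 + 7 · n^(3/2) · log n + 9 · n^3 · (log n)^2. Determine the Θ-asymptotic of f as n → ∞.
f(n) ∈ Θ(n^4 · (log n)^2)

Compare the terms by growth order. For large n, n^a · (log n)^b dominates n^a' · (log n)^b' iff a > a', or (a = a' and b > b'). Ranking the 5 terms shows the dominant one is n^4 · (log n)^2. Hence f(n) ∈ Θ(n^4 · (log n)^2).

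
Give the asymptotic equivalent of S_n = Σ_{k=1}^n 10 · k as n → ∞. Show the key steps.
S_n ~ 5 · n^2

By integral comparison (Euler-Maclaurin), Σ_{k=1}^n 10 · k = 10 · ∫_0^n x^1 dx + O(n) = 10 · n^2/2 = 5 · n^2 + O(n). (Equivalently, Faulhaber's formula gives the same leading term.)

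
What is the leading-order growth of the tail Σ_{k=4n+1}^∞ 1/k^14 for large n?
Σ_{k>4n} 1/k^14 ~ 1/(13 · (4n)^13)

Compare to the integral: ∫_{4n}^∞ x^(−14) dx = [−x^(−13)/13]_{4n}^∞ = 1/((14−1)·(4n)^13). Euler-Maclaurin then gives
  Σ_{k>4n} 1/k^14 = ∫_{4n}^∞ dx/x^14 − 1/(2·(4n)^14) + O(1/(4n)^15).
(Equivalently this is ζ(14) − Σ_{k≤4n} 1/k^14.)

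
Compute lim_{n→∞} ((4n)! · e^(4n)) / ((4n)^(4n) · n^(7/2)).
lim = 0

Stirling: (4n)! ~ sqrt(2π·4n) · (4n/e)^(4n). Hence
  (4n)! · e^(4n) / (4n)^(4n) ~ sqrt(2π·4n).
Dividing by n^(7/2): sqrt(2π·4n) / n^(7/2) = sqrt(2π·4) · n^((1−7)/2), so the expression behaves like sqrt(2π·4) · n^((1−7)/2) → 0.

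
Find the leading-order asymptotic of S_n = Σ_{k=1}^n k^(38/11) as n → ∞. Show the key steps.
S_n ~ (11/49) · n^(49/11)

Integral comparison: Σ_{k=1}^n k^(38/11) = ∫_0^n x^(38/11) dx + O(n^(38/11)). The integral is n^(1 + 38/11) / (1 + 38/11) = n^((38+11)/11) / ((38+11)/11) = (11/49) · n^(49/11).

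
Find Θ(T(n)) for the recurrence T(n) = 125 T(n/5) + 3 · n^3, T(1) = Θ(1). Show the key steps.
T(n) = Θ(n^3 log n)

log_5 125 = 3, and f(n) = 3 · n^3 = Θ(n^(log_5 125)). This is Case 2 of the master theorem: T(n) = Θ(f(n) · log n) = Θ(n^3 log n).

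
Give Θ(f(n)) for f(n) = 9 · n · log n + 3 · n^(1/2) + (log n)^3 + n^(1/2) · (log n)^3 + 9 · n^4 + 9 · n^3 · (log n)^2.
f(n) ∈ Θ(n^4)

Compare the terms by growth order. For large n, n^a · (log n)^b dominates n^a' · (log n)^b' iff a > a', or (a = a' and b > b'). Ranking the 6 terms shows the dominant one is 9 · n^4. Hence f(n) ∈ Θ(n^4).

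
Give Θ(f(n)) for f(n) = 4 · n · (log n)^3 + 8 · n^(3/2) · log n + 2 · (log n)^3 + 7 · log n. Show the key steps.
f(n) ∈ Θ(n^(3/2) · log n)

Compare the terms by growth order. For large n, n^a · (log n)^b dominates n^a' · (log n)^b' iff a > a', or (a = a' and b > b'). Ranking the 4 terms shows the dominant one is 8 · n^(3/2) · log n. Hence f(n) ∈ Θ(n^(3/2) · log n).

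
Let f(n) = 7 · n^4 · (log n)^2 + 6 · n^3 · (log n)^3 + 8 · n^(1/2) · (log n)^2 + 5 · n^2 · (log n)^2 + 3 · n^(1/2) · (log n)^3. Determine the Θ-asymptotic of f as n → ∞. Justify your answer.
f(n) ∈ Θ(n^4 · (log n)^2)

Compare the terms by growth order. For large n, n^a · (log n)^b dominates n^a' · (log n)^b' iff a > a', or (a = a' and b > b'). Ranking the 5 terms shows the dominant one is 7 · n^4 · (log n)^2. Hence f(n) ∈ Θ(n^4 · (log n)^2).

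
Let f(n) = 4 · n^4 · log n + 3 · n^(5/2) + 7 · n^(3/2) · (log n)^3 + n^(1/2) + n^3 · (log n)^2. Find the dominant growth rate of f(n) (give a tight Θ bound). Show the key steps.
f(n) ∈ Θ(n^4 · log n)

Compare the terms by growth order. For large n, n^a · (log n)^b dominates n^a' · (log n)^b' iff a > a', or (a = a' and b > b'). Ranking the 5 terms shows the dominant one is 4 · n^4 · log n. Hence f(n) ∈ Θ(n^4 · log n).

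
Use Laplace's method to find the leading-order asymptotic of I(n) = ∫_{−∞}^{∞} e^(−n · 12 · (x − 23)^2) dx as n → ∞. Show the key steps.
I(n) = sqrt(π/(12n))

Here φ(x) = 12 · (x − 23)^2 has its unique minimum at x* = 23 with φ(x*) = 0 and φ''(x*) = 24. Laplace's method gives
  I(n) ~ e^(−n φ(x*)) · sqrt(2π / (n · φ''(x*))) = sqrt(2π / (24n)) = sqrt(π/(12n)).
This is exact: substituting u = (x − 23)·sqrt(12n) gives I(n) = (1/sqrt(12n)) ∫_{−∞}^{∞} e^(−u^2) du = sqrt(π/(12n)).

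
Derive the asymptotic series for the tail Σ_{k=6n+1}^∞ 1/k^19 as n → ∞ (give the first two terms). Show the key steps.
Σ_{k>6n} 1/k^19 = 1/(18 · (6n)^18) − 1/(2 · (6n)^19) + O(1/(6n)^20)

Compare to the integral: ∫_{6n}^∞ x^(−19) dx = [−x^(−18)/18]_{6n}^∞ = 1/((19−1)·(6n)^18). The Euler-Maclaurin correction adds −f(6n)/2 = −1/(2·(6n)^19). Euler-Maclaurin then gives
  Σ_{k>6n} 1/k^19 = ∫_{6n}^∞ dx/x^19 − 1/(2·(6n)^19) + O(1/(6n)^20).
(Equivalently this is ζ(19) − Σ_{k≤6n} 1/k^19.)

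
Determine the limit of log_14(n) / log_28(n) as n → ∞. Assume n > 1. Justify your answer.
lim = ln(28) / ln(14) = log_14(28)

Change of base: log_14(n) = ln n / ln 14 and log_28(n) = ln n / ln 28. The ratio is (ln n / ln 14) · (ln 28 / ln n) = ln 28 / ln 14, a constant independent of n. So the limit is ln 28 / ln 14 = log_14(28).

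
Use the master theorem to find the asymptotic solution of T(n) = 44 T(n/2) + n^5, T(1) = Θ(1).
T(n) = Θ(n^(log_2 44))

Master theorem: compare f(n) = n^5 to n^(log_2 44) where log_2 44 ≈ 5.459. Since 5 < log_2 44, we have f(n) = O(n^(log_2 44 − ε)) for some ε > 0 — Case 1. Hence T(n) = Θ(n^(log_2 44)).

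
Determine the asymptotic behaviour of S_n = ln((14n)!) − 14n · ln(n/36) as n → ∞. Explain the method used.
S_n ~ 14n · (ln 504 − 1) + O(ln n)

Stirling: ln((14n)!) = 14n ln(14n) − 14n + O(ln n).
  S_n = 14n ln(14n) − 14n − 14n ln(n/36) + O(ln n)
      = 14n ln(14n) − 14n ln n + 14n ln 36 − 14n + O(ln n)
      = 14n ln 14 + 14n ln 36 − 14n + O(ln n)
      = 14n (ln 504 − 1) + O(ln n).
Numerically ln(504) − 1 ≈ 5.2226.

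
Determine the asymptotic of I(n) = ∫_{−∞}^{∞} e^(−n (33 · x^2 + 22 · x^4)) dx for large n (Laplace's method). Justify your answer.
I(n) ~ sqrt(π/(33n))

φ(x) = 33 · x^2 + 22 · x^4 has its unique global minimum at x* = 0 (since φ'(x) = 66x + 88x^3 = 0 only at x = 0 for real x with both coefficients positive, and φ → ∞ as |x| → ∞). At x* = 0, φ(0) = 0 and φ''(0) = 66. Laplace's method then gives
  I(n) ~ sqrt(2π / (n · φ''(0))) · e^(−n φ(0)) = sqrt(2π / (66n)) = sqrt(π/(33n)).
The 22 · x^4 term contributes only at subleading order (an O(1/n) relative correction).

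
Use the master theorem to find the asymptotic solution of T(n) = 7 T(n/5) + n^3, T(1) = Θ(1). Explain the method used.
T(n) = Θ(n^3)

log_5 7 ≈ 1.209. f(n) = n^3 dominates n^(log_5 7) since 3 > 1.209, and the regularity condition a·f(n/b) = 7·(n/5)^3 = (7/125)·n^3 ≤ c·f(n) holds with c = 7/125 ≈ 0.056 < 1. So this is Case 3: T(n) = Θ(f(n)) = Θ(n^3).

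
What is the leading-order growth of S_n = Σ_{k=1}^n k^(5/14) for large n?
S_n ~ (14/19) · n^(19/14)

Integral comparison: Σ_{k=1}^n k^(5/14) = ∫_0^n x^(5/14) dx + O(n^(5/14)). The integral is n^(1 + 5/14) / (1 + 5/14) = n^((5+14)/14) / ((5+14)/14) = (14/19) · n^(19/14).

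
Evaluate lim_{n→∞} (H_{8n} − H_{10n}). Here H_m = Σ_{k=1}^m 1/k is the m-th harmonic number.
lim = ln(8/10) = ln(4/5)

Euler-Maclaurin gives H_m = ln m + γ + 1/(2m) + O(1/m^2). The γ and O(1/m) terms cancel in the difference:
  H_{8n} − H_{10n} = ln(8n) − ln(10n) + O(1/n) = ln(8/10) + O(1/n).
Hence the limit is ln(8/10) = ln(4/5).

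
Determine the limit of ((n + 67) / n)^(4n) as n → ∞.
lim = e^268

Rewrite as (1 + 67/n)^(4n). By the standard limit (1 + x/n)^n → e^x, we have (1 + 67/n)^n → e^67, and raising to the 4th power gives e^268.
More precisely, ln[(1 + 67/n)^(4n)] = 4n · ln(1 + 67/n) = 4n · (67/n + O(1/n^2)) = 268 + O(1/n) → 268.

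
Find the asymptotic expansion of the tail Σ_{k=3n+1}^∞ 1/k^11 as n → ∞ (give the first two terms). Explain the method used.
Σ_{k>3n} 1/k^11 = 1/(10 · (3n)^10) − 1/(2 · (3n)^11) + O(1/(3n)^12)

Compare to the integral: ∫_{3n}^∞ x^(−11) dx = [−x^(−10)/10]_{3n}^∞ = 1/((11−1)·(3n)^10). The Euler-Maclaurin correction adds −f(3n)/2 = −1/(2·(3n)^11). Euler-Maclaurin then gives
  Σ_{k>3n} 1/k^11 = ∫_{3n}^∞ dx/x^11 − 1/(2·(3n)^11) + O(1/(3n)^12).
(Equivalently this is ζ(11) − Σ_{k≤3n} 1/k^11.)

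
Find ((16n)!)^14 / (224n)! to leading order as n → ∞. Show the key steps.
((16n)!)^14/(224n)! ~ ((2π·16n)^(13/2) / sqrt(14)) · 14^(−14·16n)  →  0

Write N = 16n. Stirling: N! ~ sqrt(2π N)(N/e)^N and (14N)! ~ sqrt(2π·14N)·(14N/e)^(14N).
  (N!)^14/(14N)! ~ (2π N)^(14/2) (N/e)^(14N) / [sqrt(2π·14N) (14N/e)^(14N)]
     = (2π N)^(14/2) / sqrt(2π·14N) · (N/(14N))^(14N)
     = (2π N)^((14−1)/2) / sqrt(14) · 14^(−14N).
Since 14^14 > 1, the factor 14^(−14N) decays exponentially, so the ratio → 0. Substituting N = 16n gives the stated form.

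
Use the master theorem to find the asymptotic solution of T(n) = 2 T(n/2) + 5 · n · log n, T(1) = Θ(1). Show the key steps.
T(n) = Θ(n · (log n)^2)

Here log_2 2 = 1 and f(n) = 5 · n · log n = Θ(n^(log_2 2) · (log n)^1). This is the extended Case 2 of the master theorem (f matches the critical exponent up to log factors), giving T(n) = Θ(n^(log_2 2) · (log n)^(1+1)) = Θ(n · (log n)^2).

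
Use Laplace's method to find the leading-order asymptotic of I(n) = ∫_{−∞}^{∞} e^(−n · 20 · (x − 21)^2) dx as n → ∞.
I(n) = sqrt(π/(20n))

Here φ(x) = 20 · (x − 21)^2 has its unique minimum at x* = 21 with φ(x*) = 0 and φ''(x*) = 40. Laplace's method gives
  I(n) ~ e^(−n φ(x*)) · sqrt(2π / (n · φ''(x*))) = sqrt(2π / (40n)) = sqrt(π/(20n)).
This is exact: substituting u = (x − 21)·sqrt(20n) gives I(n) = (1/sqrt(20n)) ∫_{−∞}^{∞} e^(−u^2) du = sqrt(π/(20n)).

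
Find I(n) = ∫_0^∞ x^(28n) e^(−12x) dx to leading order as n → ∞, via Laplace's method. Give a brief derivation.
I(n) ~ (sqrt(2π·28n) / 12) · (28n/(12e))^(28n)

Write the integrand as exp(28n ln x − 12x) and set f(x) = 28n ln x − 12x. Then f'(x) = 28n/x − 12 = 0 at x* = 28n/12, and f''(x*) = −28n/x*^2 = −12^2/(28n). Laplace's method (interior maximum) gives
  I(n) ~ e^(f(x*)) · sqrt(2π / |f''(x*)|)
        = exp(28n ln(28n/12) − 28n) · sqrt(2π · 28n / 12^2)
        = (28n/12)^(28n) e^(−28n) · sqrt(2π·28n) / 12
        = (sqrt(2π·28n) / 12) · (28n/(12e))^(28n).
This matches Γ(28n+1)/12^(28n+1) with Stirling applied to Γ.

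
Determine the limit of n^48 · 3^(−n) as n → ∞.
lim = 0

Exponentials with base > 1 dominate every fixed polynomial: for any fixed c, n^c / 3^n → 0 as n → ∞ (e.g. by the ratio test, or by writing 3^n = e^(n ln 3) and noting e^(n ln 3) / n^c → ∞). Hence n^48 · 3^(−n) = n^48 / 3^n → 0.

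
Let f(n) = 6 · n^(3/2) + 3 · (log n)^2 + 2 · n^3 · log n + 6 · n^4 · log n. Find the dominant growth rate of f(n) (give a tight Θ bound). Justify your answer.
f(n) ∈ Θ(n^4 · log n)

Compare the terms by growth order. For large n, n^a · (log n)^b dominates n^a' · (log n)^b' iff a > a', or (a = a' and b > b'). Ranking the 4 terms shows the dominant one is 6 · n^4 · log n. Hence f(n) ∈ Θ(n^4 · log n).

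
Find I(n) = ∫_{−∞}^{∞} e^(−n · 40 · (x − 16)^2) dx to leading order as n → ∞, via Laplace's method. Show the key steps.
I(n) = sqrt(π/(40n))

Here φ(x) = 40 · (x − 16)^2 has its unique minimum at x* = 16 with φ(x*) = 0 and φ''(x*) = 80. Laplace's method gives
  I(n) ~ e^(−n φ(x*)) · sqrt(2π / (n · φ''(x*))) = sqrt(2π / (80n)) = sqrt(π/(40n)).
This is exact: substituting u = (x − 16)·sqrt(40n) gives I(n) = (1/sqrt(40n)) ∫_{−∞}^{∞} e^(−u^2) du = sqrt(π/(40n)).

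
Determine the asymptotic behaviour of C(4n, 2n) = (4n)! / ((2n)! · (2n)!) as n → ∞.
C(4n, 2n) ~ (4)^(2n) · sqrt(1/(π·2n))

Write N = 2n. Apply Stirling to each factorial:
  (2N)! ~ sqrt(2π·2N) · (2N/e)^(2N),
  N! ~ sqrt(2π N) · (N/e)^N,
  (1N)! ~ sqrt(2π·1N) · (1N/e)^(1N).
The exponential factors combine to (2N)^(2N) / (N^N · (1N)^(1N)) = 2^(2N)/1^(1N) = (2^2/1^1)^N = (4)^N.
The square-root prefactors combine to sqrt(2π·2N) / (sqrt(2π N)·sqrt(2π·1N)) = sqrt(2 / (2π·1·N)) = sqrt(1/(π·2n)).
Substituting N = 2n: C(4n, 2n) ~ (4)^(2n) · sqrt(1/(π·2n)).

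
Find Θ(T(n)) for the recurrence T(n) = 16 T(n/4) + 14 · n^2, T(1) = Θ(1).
T(n) = Θ(n^2 log n)

log_4 16 = 2, and f(n) = 14 · n^2 = Θ(n^(log_4 16)). This is Case 2 of the master theorem: T(n) = Θ(f(n) · log n) = Θ(n^2 log n).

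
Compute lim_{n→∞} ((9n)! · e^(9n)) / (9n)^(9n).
lim = ∞

Stirling: (9n)! ~ sqrt(2π·9n) · (9n/e)^(9n). Hence
  (9n)! · e^(9n) / (9n)^(9n) ~ sqrt(2π·9n) = sqrt(2π·9) · sqrt(n) → ∞.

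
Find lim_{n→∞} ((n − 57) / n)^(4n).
lim = e^(−228)

Rewrite as (1 − 57/n)^(4n). By the standard limit (1 + x/n)^n → e^x, we have (1 − 57/n)^n → e^(−57), and raising to the 4th power gives e^(−228).
More precisely, ln[(1 − 57/n)^(4n)] = 4n · ln(1 − 57/n) = 4n · (-57/n + O(1/n^2)) = -228 + O(1/n) → -228.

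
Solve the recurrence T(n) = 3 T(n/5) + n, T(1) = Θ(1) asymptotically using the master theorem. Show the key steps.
T(n) = Θ(n)

log_5 3 ≈ 0.683. f(n) = n dominates n^(log_5 3) since 1 > 0.683, and the regularity condition a·f(n/b) = 3·(n/5)^1 = (3/5)·n ≤ c·f(n) holds with c = 3/5 ≈ 0.6 < 1. So this is Case 3: T(n) = Θ(f(n)) = Θ(n).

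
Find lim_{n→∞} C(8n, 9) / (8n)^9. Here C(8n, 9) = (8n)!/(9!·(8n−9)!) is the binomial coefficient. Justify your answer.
lim = 1/9! = 1/362880

With N = 8n → ∞: C(N, 9) / N^9 = [N(N−1)…(N−8)] / (9! · N^9) = (1/9!) · 1 · (1 − 1/(8n)) · … · (1 − 8/(8n)). Each factor → 1 as N → ∞, so the limit is 1/9! = 1/362880.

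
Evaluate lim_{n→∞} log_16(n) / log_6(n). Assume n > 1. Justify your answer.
lim = ln(6) / ln(16) = log_16(6)

Change of base: log_16(n) = ln n / ln 16 and log_6(n) = ln n / ln 6. The ratio is (ln n / ln 16) · (ln 6 / ln n) = ln 6 / ln 16, a constant independent of n. So the limit is ln 6 / ln 16 = log_16(6).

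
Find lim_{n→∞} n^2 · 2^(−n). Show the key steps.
lim = 0

Exponentials with base > 1 dominate every fixed polynomial: for any fixed c, n^c / 2^n → 0 as n → ∞ (e.g. by the ratio test, or by writing 2^n = e^(n ln 2) and noting e^(n ln 2) / n^c → ∞). Hence n^2 · 2^(−n) = n^2 / 2^n → 0.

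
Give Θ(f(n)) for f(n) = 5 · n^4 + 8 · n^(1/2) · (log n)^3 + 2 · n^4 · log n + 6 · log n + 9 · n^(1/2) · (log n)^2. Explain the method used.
f(n) ∈ Θ(n^4 · log n)

Compare the terms by growth order. For large n, n^a · (log n)^b dominates n^a' · (log n)^b' iff a > a', or (a = a' and b > b'). Ranking the 5 terms shows the dominant one is 2 · n^4 · log n. Hence f(n) ∈ Θ(n^4 · log n).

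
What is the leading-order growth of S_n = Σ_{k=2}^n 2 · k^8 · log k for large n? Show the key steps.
S_n ~ 2 · n^9 log n / 9 − 2 · n^9 / 81

By integral comparison, S_n = ∫_1^n 2 · x^8 · log x dx + O(n^8 · log n). For the integral, ∫ x^8 log x dx = n^9 log n / 9 − n^9/81 (integration by parts). Hence S_n ~ 2 · n^9 log n / 9 − 2 · n^9 / 81.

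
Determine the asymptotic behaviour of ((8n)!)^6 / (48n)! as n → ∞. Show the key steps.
((8n)!)^6/(48n)! ~ ((2π·8n)^(5/2) / sqrt(6)) · 6^(−6·8n)  →  0

Write N = 8n. Stirling: N! ~ sqrt(2π N)(N/e)^N and (6N)! ~ sqrt(2π·6N)·(6N/e)^(6N).
  (N!)^6/(6N)! ~ (2π N)^(6/2) (N/e)^(6N) / [sqrt(2π·6N) (6N/e)^(6N)]
     = (2π N)^(6/2) / sqrt(2π·6N) · (N/(6N))^(6N)
     = (2π N)^((6−1)/2) / sqrt(6) · 6^(−6N).
Since 6^6 > 1, the factor 6^(−6N) decays exponentially, so the ratio → 0. Substituting N = 8n gives the stated form.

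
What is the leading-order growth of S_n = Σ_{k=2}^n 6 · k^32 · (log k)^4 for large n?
S_n ~ 2 · n^33 · (log n)^4 / 11

By integral comparison, S_n = ∫_1^n 6 · x^32 · (log x)^4 dx + O(n^32 · (log n)^4). For the integral, the leading term of ∫_1^n x^32 (log x)^4 dx is n^33/33 · (log n)^4 (by repeated integration by parts; each step lowers the log-exponent and produces a relatively O(1/log n) correction). Hence S_n ~ 2 · n^33 · (log n)^4 / 11.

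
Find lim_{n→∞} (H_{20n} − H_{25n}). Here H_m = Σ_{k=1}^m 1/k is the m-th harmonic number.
lim = ln(20/25) = ln(4/5)

Euler-Maclaurin gives H_m = ln m + γ + 1/(2m) + O(1/m^2). The γ and O(1/m) terms cancel in the difference:
  H_{20n} − H_{25n} = ln(20n) − ln(25n) + O(1/n) = ln(20/25) + O(1/n).
Hence the limit is ln(20/25) = ln(4/5).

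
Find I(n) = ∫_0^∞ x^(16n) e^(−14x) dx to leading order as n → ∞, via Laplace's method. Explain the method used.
I(n) ~ (sqrt(2π·16n) / 14) · (16n/(14e))^(16n)

Write the integrand as exp(16n ln x − 14x) and set f(x) = 16n ln x − 14x. Then f'(x) = 16n/x − 14 = 0 at x* = 16n/14, and f''(x*) = −16n/x*^2 = −14^2/(16n). Laplace's method (interior maximum) gives
  I(n) ~ e^(f(x*)) · sqrt(2π / |f''(x*)|)
        = exp(16n ln(16n/14) − 16n) · sqrt(2π · 16n / 14^2)
        = (16n/14)^(16n) e^(−16n) · sqrt(2π·16n) / 14
        = (sqrt(2π·16n) / 14) · (16n/(14e))^(16n).
This matches Γ(16n+1)/14^(16n+1) with Stirling applied to Γ.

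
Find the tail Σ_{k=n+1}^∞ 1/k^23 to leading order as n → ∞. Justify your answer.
Σ_{k>n} 1/k^23 ~ 1/(22 · n^22)

Compare to the integral: ∫_{n}^∞ x^(−23) dx = [−x^(−22)/22]_{n}^∞ = 1/((23−1)·n^22). Euler-Maclaurin then gives
  Σ_{k>n} 1/k^23 = ∫_{n}^∞ dx/x^23 − 1/(2·n^23) + O(1/n^24).
(Equivalently this is ζ(23) − Σ_{k≤n} 1/k^23.)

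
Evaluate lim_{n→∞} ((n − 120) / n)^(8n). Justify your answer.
lim = e^(−960)

Rewrite as (1 − 120/n)^(8n). By the standard limit (1 + x/n)^n → e^x, we have (1 − 120/n)^n → e^(−120), and raising to the 8th power gives e^(−960).
More precisely, ln[(1 − 120/n)^(8n)] = 8n · ln(1 − 120/n) = 8n · (-120/n + O(1/n^2)) = -960 + O(1/n) → -960.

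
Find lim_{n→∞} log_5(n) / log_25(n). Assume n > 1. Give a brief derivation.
lim = ln(25) / ln(5) = log_5(25)

Change of base: log_5(n) = ln n / ln 5 and log_25(n) = ln n / ln 25. The ratio is (ln n / ln 5) · (ln 25 / ln n) = ln 25 / ln 5, a constant independent of n. So the limit is ln 25 / ln 5 = log_5(25).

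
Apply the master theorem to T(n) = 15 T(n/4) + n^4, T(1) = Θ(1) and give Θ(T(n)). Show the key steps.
T(n) = Θ(n^4)

log_4 15 ≈ 1.953. f(n) = n^4 dominates n^(log_4 15) since 4 > 1.953, and the regularity condition a·f(n/b) = 15·(n/4)^4 = (15/256)·n^4 ≤ c·f(n) holds with c = 15/256 ≈ 0.0586 < 1. So this is Case 3: T(n) = Θ(f(n)) = Θ(n^4).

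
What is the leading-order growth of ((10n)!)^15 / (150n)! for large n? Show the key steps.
((10n)!)^15/(150n)! ~ ((2π·10n)^(14/2) / sqrt(15)) · 15^(−15·10n)  →  0

Write N = 10n. Stirling: N! ~ sqrt(2π N)(N/e)^N and (15N)! ~ sqrt(2π·15N)·(15N/e)^(15N).
  (N!)^15/(15N)! ~ (2π N)^(15/2) (N/e)^(15N) / [sqrt(2π·15N) (15N/e)^(15N)]
     = (2π N)^(15/2) / sqrt(2π·15N) · (N/(15N))^(15N)
     = (2π N)^((15−1)/2) / sqrt(15) · 15^(−15N).
Since 15^15 > 1, the factor 15^(−15N) decays exponentially, so the ratio → 0. Substituting N = 10n gives the stated form.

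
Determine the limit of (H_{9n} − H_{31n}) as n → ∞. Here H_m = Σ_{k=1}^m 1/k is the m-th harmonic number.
lim = ln(9/31)

Euler-Maclaurin gives H_m = ln m + γ + 1/(2m) + O(1/m^2). The γ and O(1/m) terms cancel in the difference:
  H_{9n} − H_{31n} = ln(9n) − ln(31n) + O(1/n) = ln(9/31) + O(1/n).
Hence the limit is ln(9/31).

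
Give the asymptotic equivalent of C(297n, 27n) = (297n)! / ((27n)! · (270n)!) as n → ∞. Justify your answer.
C(297n, 27n) ~ (285311670611/10000000000)^(27n) · sqrt(11/(20π·27n))

Write N = 27n. Apply Stirling to each factorial:
  (11N)! ~ sqrt(2π·11N) · (11N/e)^(11N),
  N! ~ sqrt(2π N) · (N/e)^N,
  (10N)! ~ sqrt(2π·10N) · (10N/e)^(10N).
The exponential factors combine to (11N)^(11N) / (N^N · (10N)^(10N)) = 11^(11N)/10^(10N) = (11^11/10^10)^N = (285311670611/10000000000)^N.
The square-root prefactors combine to sqrt(2π·11N) / (sqrt(2π N)·sqrt(2π·10N)) = sqrt(11 / (2π·10·N)) = sqrt(11/(20π·27n)).
Substituting N = 27n: C(297n, 27n) ~ (285311670611/10000000000)^(27n) · sqrt(11/(20π·27n)).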